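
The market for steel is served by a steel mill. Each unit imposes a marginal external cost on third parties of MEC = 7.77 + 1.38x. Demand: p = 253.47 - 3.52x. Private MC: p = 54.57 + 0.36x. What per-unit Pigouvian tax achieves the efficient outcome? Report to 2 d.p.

tax = 57.91 per unit

Social marginal cost = private MC + MEC = 62.34 + 1.74x.
Set SMC = demand: 62.34 + 1.74x = 253.47 - 3.52x → x* = 36.3365.
The Pigouvian tax equals MEC at x*: 7.77 + 1.38×36.3365 = 57.9144.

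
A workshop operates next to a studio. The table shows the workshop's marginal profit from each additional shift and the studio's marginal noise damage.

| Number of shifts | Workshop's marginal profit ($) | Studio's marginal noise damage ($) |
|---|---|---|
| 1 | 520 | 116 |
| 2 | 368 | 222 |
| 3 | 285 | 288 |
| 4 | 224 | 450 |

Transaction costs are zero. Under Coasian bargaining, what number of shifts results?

Bargaining reaches the level where marginal profit last exceeds marginal noise damage.
That holds through level 2 (368 ≥ 222) but not at 3 (285 < 288).

2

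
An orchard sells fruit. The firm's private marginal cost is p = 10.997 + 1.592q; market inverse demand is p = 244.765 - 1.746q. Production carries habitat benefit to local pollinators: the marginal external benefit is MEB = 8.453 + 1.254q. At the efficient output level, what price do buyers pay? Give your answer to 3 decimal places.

P = 41.829

Social marginal cost = private MC − MEB = 2.544 + 0.338q.
Set SMC = demand: 2.544 + 0.338q = 244.765 - 1.746q → q* = 116.2289.
Consumer price on the demand curve at q*: 244.765 − 1.746×116.2289 = 41.8293.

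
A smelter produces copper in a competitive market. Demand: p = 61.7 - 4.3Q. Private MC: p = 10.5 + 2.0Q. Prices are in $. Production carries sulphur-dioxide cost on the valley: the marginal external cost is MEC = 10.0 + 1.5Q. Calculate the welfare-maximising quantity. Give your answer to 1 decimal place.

Social marginal cost = private MC + MEC = 20.5 + 3.5Q.
Set SMC = demand: 20.5 + 3.5Q = 61.7 - 4.3Q → Q* = 5.2821.

Q* = 5.3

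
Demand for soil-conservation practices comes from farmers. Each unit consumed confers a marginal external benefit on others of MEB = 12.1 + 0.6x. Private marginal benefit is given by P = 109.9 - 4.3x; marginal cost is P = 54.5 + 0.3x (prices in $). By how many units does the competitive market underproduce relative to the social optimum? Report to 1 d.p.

Market equilibrium (private): 54.5 + 0.3x = 109.9 - 4.3x → x_m = 12.0435.
Social marginal benefit = demand + MEB = 122.0 - 3.7x.
Set SMB = MC: 122.0 - 3.7x = 54.5 + 0.3x → x* = 16.8750.
Gap = |12.0435 − 16.8750| = 4.8315.

4.8 units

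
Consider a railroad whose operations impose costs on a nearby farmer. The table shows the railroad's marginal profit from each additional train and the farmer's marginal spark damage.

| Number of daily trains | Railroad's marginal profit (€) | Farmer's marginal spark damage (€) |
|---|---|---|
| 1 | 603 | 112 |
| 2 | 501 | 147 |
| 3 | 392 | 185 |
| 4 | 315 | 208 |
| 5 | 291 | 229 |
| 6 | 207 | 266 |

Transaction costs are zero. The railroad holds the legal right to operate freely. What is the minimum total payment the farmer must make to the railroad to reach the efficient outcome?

Left alone the railroad would choose level 6 (marginal profit stays positive).
Efficient level: k* = 5 (marginal profit ≥ marginal spark damage through 5).
The farmer must at least cover the railroad's forgone profit from cutting 6→5: 207 = 207.

€207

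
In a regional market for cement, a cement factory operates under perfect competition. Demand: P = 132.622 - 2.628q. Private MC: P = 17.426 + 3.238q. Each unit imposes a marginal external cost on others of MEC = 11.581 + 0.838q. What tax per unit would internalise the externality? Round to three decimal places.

tax = 24.533 per unit

Social marginal cost = private MC + MEC = 29.007 + 4.076q.
Set SMC = demand: 29.007 + 4.076q = 132.622 - 2.628q → q* = 15.4557.
The Pigouvian tax equals MEC at q*: 11.581 + 0.838×15.4557 = 24.5329.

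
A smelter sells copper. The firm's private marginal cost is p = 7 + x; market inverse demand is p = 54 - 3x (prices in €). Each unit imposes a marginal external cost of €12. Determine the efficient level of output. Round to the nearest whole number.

Social marginal cost = private MC + MEC = 19 + x.
Set SMC = demand: 19 + x = 54 - 3x → x* = 8.7500.

x* = 9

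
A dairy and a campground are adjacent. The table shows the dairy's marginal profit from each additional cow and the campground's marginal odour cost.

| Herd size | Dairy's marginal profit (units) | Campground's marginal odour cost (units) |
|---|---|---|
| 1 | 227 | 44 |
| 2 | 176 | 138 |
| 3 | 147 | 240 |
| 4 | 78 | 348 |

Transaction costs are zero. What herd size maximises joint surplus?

2

Bargaining reaches the level where marginal profit last exceeds marginal odour cost.
That holds through level 2 (176 ≥ 138) but not at 3 (147 < 240).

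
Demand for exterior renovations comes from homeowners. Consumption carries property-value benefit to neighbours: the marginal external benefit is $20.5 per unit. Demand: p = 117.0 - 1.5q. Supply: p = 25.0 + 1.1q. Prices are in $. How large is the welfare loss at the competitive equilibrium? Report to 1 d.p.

DWL = $80.8

Market equilibrium (private): 25.0 + 1.1q = 117.0 - 1.5q → q_m = 35.3846.
Social marginal benefit = demand + MEB = 137.5 - 1.5q.
Set SMB = MC: 137.5 - 1.5q = 25.0 + 1.1q → q* = 43.2692.
The loss is the area between SMB and MC from q* to q_m; with linear curves that's a triangle of height MEB(q_m).
DWL = ½ × 7.8846 × 20.5000 = 80.8172.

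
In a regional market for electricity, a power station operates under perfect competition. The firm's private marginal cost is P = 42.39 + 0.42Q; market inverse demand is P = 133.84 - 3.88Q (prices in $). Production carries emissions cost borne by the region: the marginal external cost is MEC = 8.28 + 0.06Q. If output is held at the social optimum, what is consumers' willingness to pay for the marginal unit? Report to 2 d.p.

P = $59.83

Social marginal cost = private MC + MEC = 50.67 + 0.48Q.
Set SMC = demand: 50.67 + 0.48Q = 133.84 - 3.88Q → Q* = 19.0757.
Consumer price on the demand curve at Q*: 133.84 − 3.88×19.0757 = 59.8263.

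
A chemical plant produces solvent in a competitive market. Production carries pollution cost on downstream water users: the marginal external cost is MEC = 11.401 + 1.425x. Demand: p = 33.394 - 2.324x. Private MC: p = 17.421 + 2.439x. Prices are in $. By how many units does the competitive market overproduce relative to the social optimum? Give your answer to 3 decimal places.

Market equilibrium (private): 17.421 + 2.439x = 33.394 - 2.324x → x_m = 3.3536.
Social marginal cost = private MC + MEC = 28.822 + 3.864x.
Set SMC = demand: 28.822 + 3.864x = 33.394 - 2.324x → x* = 0.7388.
Gap = |3.3536 − 0.7388| = 2.6148.

2.615 units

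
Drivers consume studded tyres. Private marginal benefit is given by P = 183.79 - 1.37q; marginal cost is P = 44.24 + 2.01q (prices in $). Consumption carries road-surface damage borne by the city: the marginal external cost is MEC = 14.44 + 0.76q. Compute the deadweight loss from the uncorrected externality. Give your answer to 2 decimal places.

DWL = $253.54

Market equilibrium (private): 44.24 + 2.01q = 183.79 - 1.37q → q_m = 41.2870.
Social marginal benefit = demand − MEC = 169.35 - 2.13q.
Set SMB = MC: 169.35 - 2.13q = 44.24 + 2.01q → q* = 30.2198.
The welfare-loss triangle has base |q_m − q*| and height MEC(q_m) (the vertical gap between SMB and MC is zero at q* and MEC at q_m).
DWL = ½ × 11.0672 × 45.8181 = 253.5390.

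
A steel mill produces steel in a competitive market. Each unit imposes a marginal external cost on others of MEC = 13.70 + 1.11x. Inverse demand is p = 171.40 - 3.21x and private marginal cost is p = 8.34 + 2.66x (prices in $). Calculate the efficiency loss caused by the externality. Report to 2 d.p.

Market equilibrium (private): 8.34 + 2.66x = 171.40 - 3.21x → x_m = 27.7785.
Social marginal cost = private MC + MEC = 22.04 + 3.77x.
Set SMC = demand: 22.04 + 3.77x = 171.40 - 3.21x → x* = 21.3983.
Height of the DWL triangle at x_m is SMC(x_m) − demand(x_m) = MEC(x_m) = 44.5342.
DWL = ½ × 6.3802 × 44.5342 = 142.0686.

DWL = $142.07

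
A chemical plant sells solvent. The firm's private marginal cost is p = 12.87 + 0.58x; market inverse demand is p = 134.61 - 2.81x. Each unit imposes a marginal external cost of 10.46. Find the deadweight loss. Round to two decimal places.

Market equilibrium (private): 12.87 + 0.58x = 134.61 - 2.81x → x_m = 35.9115.
Social marginal cost = private MC + MEC = 23.33 + 0.58x.
Set SMC = demand: 23.33 + 0.58x = 134.61 - 2.81x → x* = 32.8260.
The loss is the area between SMC and demand from x* to x_m; with linear curves that's a triangle of height MEC(x_m).
DWL = ½ × 3.0855 × 10.4600 = 16.1372.

DWL = 16.14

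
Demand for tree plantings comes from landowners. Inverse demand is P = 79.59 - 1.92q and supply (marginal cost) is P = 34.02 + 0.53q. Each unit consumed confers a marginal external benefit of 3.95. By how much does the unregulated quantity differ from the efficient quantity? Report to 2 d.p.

Market equilibrium (private): 34.02 + 0.53q = 79.59 - 1.92q → q_m = 18.6000.
Social marginal benefit = demand + MEB = 83.54 - 1.92q.
Set SMB = MC: 83.54 - 1.92q = 34.02 + 0.53q → q* = 20.2122.
Gap = |18.6000 − 20.2122| = 1.6122.

1.61 units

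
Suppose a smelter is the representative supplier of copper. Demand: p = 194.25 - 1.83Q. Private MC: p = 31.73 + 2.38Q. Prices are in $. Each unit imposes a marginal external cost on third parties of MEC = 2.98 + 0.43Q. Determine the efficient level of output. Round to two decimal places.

Social marginal cost = private MC + MEC = 34.71 + 2.81Q.
Set SMC = demand: 34.71 + 2.81Q = 194.25 - 1.83Q → Q* = 34.3836.

Q* = 34.38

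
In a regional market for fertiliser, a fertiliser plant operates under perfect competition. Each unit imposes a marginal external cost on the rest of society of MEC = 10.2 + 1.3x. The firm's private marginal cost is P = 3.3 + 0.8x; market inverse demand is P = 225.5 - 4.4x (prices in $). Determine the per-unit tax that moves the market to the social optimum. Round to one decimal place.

tax = $52.6 per unit

Social marginal cost = private MC + MEC = 13.5 + 2.1x.
Set SMC = demand: 13.5 + 2.1x = 225.5 - 4.4x → x* = 32.6154.
The Pigouvian tax equals MEC at x*: 10.2 + 1.3×32.6154 = 52.6000.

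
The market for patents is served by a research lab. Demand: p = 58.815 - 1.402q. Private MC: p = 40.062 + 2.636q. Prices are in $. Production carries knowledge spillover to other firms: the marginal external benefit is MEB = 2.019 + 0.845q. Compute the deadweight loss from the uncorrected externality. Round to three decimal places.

Market equilibrium (private): 40.062 + 2.636q = 58.815 - 1.402q → q_m = 4.6441.
Social marginal cost = private MC − MEB = 38.043 + 1.791q.
Set SMC = demand: 38.043 + 1.791q = 58.815 - 1.402q → q* = 6.5055.
Height of the DWL triangle at q_m is demand(q_m) − SMC(q_m) = MEB(q_m) = 5.9433.
DWL = ½ × 1.8614 × 5.9433 = 5.5314.

DWL = $5.531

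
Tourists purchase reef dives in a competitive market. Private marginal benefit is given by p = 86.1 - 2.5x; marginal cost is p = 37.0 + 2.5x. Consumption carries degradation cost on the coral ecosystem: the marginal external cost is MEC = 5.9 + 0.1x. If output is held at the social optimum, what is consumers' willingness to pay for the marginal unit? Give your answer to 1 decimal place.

Social marginal benefit = demand − MEC = 80.2 - 2.6x.
Set SMB = MC: 80.2 - 2.6x = 37.0 + 2.5x → x* = 8.4706.
Consumer price on the demand curve at x*: 86.1 − 2.5×8.4706 = 64.9235.

P = 64.9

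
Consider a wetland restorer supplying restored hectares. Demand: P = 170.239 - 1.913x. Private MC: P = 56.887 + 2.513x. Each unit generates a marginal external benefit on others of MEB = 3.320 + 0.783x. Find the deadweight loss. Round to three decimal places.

Market equilibrium (private): 56.887 + 2.513x = 170.239 - 1.913x → x_m = 25.6105.
Social marginal cost = private MC − MEB = 53.567 + 1.730x.
Set SMC = demand: 53.567 + 1.730x = 170.239 - 1.913x → x* = 32.0264.
The welfare-loss triangle has base |x_m − x*| and height MEB(x_m) (the vertical gap between SMC and demand is zero at x* and MEB at x_m).
DWL = ½ × 6.4159 × 23.3730 = 74.9794.

DWL = 74.979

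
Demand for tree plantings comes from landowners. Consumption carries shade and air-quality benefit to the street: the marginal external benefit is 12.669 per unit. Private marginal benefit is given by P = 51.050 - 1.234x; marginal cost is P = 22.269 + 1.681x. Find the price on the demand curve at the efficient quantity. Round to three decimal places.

Social marginal benefit = demand + MEB = 63.719 - 1.234x.
Set SMB = MC: 63.719 - 1.234x = 22.269 + 1.681x → x* = 14.2196.
Consumer price on the demand curve at x*: 51.050 − 1.234×14.2196 = 33.5030.

P = 33.503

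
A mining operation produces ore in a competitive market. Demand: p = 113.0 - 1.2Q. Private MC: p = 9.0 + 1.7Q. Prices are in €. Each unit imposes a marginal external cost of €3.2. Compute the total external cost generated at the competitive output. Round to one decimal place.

Market equilibrium (private): 9.0 + 1.7Q = 113.0 - 1.2Q → Q_m = 35.8621.
Total external cost = MEC × Q_m = 3.2 × 35.8621 = 114.7587.

€114.8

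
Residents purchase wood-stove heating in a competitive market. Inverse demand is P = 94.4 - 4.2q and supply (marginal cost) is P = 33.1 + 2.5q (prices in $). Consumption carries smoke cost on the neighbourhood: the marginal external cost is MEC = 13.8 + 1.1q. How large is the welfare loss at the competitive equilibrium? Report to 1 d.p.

Market equilibrium (private): 33.1 + 2.5q = 94.4 - 4.2q → q_m = 9.1493.
Social marginal benefit = demand − MEC = 80.6 - 5.3q.
Set SMB = MC: 80.6 - 5.3q = 33.1 + 2.5q → q* = 6.0897.
Between q* and q_m the wedge MC − SMB runs linearly from 0 to MEC(q_m), so the loss is a triangle.
DWL = ½ × 3.0596 × 23.8642 = 36.5075.

DWL = $36.5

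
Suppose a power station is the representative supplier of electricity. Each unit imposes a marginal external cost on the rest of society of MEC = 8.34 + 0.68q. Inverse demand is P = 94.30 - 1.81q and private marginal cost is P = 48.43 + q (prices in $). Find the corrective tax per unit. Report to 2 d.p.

tax = $15.65 per unit

Social marginal cost = private MC + MEC = 56.77 + 1.68q.
Set SMC = demand: 56.77 + 1.68q = 94.30 - 1.81q → q* = 10.7536.
The Pigouvian tax equals MEC at q*: 8.34 + 0.68×10.7536 = 15.6524.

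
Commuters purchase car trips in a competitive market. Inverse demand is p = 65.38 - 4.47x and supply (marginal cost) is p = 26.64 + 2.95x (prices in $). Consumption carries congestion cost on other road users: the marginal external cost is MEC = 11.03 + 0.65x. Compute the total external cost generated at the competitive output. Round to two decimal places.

Market equilibrium (private): 26.64 + 2.95x = 65.38 - 4.47x → x_m = 5.2210.
Total external cost = ∫₀^{x_m} (11.03 + 0.65x) dx = 11.03×5.2210 + ½×0.65×5.2210² = 66.4468.

$66.45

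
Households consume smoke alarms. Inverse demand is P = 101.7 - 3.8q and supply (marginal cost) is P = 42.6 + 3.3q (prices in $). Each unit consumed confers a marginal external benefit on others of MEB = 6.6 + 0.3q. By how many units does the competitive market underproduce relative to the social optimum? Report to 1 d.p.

Market equilibrium (private): 42.6 + 3.3q = 101.7 - 3.8q → q_m = 8.3239.
Social marginal benefit = demand + MEB = 108.3 - 3.5q.
Set SMB = MC: 108.3 - 3.5q = 42.6 + 3.3q → q* = 9.6618.
Gap = |8.3239 − 9.6618| = 1.3379.

1.3 units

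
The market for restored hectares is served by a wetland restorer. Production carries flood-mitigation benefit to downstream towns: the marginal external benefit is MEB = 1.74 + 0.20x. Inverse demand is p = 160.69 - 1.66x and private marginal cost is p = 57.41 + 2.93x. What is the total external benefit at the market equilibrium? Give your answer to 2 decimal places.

Market equilibrium (private): 57.41 + 2.93x = 160.69 - 1.66x → x_m = 22.5011.
Total external benefit = ∫₀^{x_m} (1.74 + 0.20x) dx = 1.74×22.5011 + ½×0.20×22.5011² = 89.7819.

89.78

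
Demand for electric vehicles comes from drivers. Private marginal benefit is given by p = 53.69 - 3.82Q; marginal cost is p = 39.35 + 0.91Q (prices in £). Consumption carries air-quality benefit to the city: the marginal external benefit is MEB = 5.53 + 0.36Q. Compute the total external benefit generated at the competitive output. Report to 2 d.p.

£18.42

Market equilibrium (private): 39.35 + 0.91Q = 53.69 - 3.82Q → Q_m = 3.0317.
Total external benefit = ∫₀^{Q_m} (5.53 + 0.36Q) dQ = 5.53×3.0317 + ½×0.36×3.0317² = 18.4197.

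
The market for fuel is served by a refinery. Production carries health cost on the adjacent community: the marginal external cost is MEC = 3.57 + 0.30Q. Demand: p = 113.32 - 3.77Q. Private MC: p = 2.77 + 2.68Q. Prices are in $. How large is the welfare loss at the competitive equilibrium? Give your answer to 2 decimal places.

DWL = $5.62

Market equilibrium (private): 2.77 + 2.68Q = 113.32 - 3.77Q → Q_m = 17.1395.
Social marginal cost = private MC + MEC = 6.34 + 2.98Q.
Set SMC = demand: 6.34 + 2.98Q = 113.32 - 3.77Q → Q* = 15.8489.
The loss is the area between SMC and demand from Q* to Q_m; with linear curves that's a triangle of height MEC(Q_m).
DWL = ½ × 1.2906 × 8.7119 = 5.6218.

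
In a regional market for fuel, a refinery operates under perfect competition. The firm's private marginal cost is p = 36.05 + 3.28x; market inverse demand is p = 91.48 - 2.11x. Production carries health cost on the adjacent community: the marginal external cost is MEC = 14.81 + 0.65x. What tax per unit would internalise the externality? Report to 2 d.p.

tax = 19.18 per unit

Social marginal cost = private MC + MEC = 50.86 + 3.93x.
Set SMC = demand: 50.86 + 3.93x = 91.48 - 2.11x → x* = 6.7252.
The Pigouvian tax equals MEC at x*: 14.81 + 0.65×6.7252 = 19.1814.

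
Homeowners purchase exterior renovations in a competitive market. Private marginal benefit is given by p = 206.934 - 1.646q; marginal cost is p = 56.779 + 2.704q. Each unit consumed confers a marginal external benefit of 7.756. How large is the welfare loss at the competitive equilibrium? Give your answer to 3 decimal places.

DWL = 6.914

Market equilibrium (private): 56.779 + 2.704q = 206.934 - 1.646q → q_m = 34.5184.
Social marginal benefit = demand + MEB = 214.690 - 1.646q.
Set SMB = MC: 214.690 - 1.646q = 56.779 + 2.704q → q* = 36.3014.
The loss is the area between SMB and MC from q* to q_m; with linear curves that's a triangle of height MEB(q_m).
DWL = ½ × 1.7830 × 7.7560 = 6.9145.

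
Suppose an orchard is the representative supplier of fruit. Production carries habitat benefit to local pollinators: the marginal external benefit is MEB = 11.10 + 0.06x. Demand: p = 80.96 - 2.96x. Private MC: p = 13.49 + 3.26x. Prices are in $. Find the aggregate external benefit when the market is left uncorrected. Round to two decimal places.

$123.93

Market equilibrium (private): 13.49 + 3.26x = 80.96 - 2.96x → x_m = 10.8473.
Total external benefit = ∫₀^{x_m} (11.10 + 0.06x) dx = 11.10×10.8473 + ½×0.06×10.8473² = 123.9349.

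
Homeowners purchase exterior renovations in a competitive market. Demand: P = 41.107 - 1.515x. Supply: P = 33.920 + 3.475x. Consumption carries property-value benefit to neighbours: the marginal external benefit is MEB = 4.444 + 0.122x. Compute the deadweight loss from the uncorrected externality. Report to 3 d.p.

Market equilibrium (private): 33.920 + 3.475x = 41.107 - 1.515x → x_m = 1.4403.
Social marginal benefit = demand + MEB = 45.551 - 1.393x.
Set SMB = MC: 45.551 - 1.393x = 33.920 + 3.475x → x* = 2.3893.
The loss is the area between SMB and MC from x* to x_m; with linear curves that's a triangle of height MEB(x_m).
DWL = ½ × 0.9490 × 4.6197 = 2.1920.

DWL = 2.192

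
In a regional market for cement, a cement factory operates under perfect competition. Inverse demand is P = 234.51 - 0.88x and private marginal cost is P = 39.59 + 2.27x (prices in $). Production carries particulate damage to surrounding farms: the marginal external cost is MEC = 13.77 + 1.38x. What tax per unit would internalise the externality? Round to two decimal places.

Social marginal cost = private MC + MEC = 53.36 + 3.65x.
Set SMC = demand: 53.36 + 3.65x = 234.51 - 0.88x → x* = 39.9890.
The Pigouvian tax equals MEC at x*: 13.77 + 1.38×39.9890 = 68.9548.

tax = $68.95 per unit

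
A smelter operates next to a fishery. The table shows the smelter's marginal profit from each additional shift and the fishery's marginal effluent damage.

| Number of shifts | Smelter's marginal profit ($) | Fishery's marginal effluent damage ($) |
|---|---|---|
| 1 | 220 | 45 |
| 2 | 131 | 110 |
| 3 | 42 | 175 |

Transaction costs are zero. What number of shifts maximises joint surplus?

2

Bargaining reaches the level where marginal profit last exceeds marginal effluent damage.
That holds through level 2 (131 ≥ 110) but not at 3 (42 < 175).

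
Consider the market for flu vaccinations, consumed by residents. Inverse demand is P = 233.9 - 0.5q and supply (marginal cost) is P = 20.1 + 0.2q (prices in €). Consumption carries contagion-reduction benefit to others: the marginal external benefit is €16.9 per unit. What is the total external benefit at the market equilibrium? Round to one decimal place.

Market equilibrium (private): 20.1 + 0.2q = 233.9 - 0.5q → q_m = 305.4286.
Total external benefit = MEB × q_m = 16.9 × 305.4286 = 5161.7433.

€5161.7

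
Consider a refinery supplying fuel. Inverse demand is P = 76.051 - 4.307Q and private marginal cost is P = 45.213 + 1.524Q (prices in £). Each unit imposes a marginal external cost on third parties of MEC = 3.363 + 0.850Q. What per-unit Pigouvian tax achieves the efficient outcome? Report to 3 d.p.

Social marginal cost = private MC + MEC = 48.576 + 2.374Q.
Set SMC = demand: 48.576 + 2.374Q = 76.051 - 4.307Q → Q* = 4.1124.
The Pigouvian tax equals MEC at Q*: 3.363 + 0.850×4.1124 = 6.8585.

tax = £6.859 per unit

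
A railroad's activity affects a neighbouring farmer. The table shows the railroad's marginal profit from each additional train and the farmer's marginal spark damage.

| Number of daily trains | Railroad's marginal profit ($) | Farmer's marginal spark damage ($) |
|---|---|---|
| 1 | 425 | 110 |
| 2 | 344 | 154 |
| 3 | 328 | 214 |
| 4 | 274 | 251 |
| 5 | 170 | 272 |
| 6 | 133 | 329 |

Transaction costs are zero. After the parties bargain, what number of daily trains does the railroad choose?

Bargaining reaches the level where marginal profit last exceeds marginal spark damage.
That holds through level 4 (274 ≥ 251) but not at 5 (170 < 272).

4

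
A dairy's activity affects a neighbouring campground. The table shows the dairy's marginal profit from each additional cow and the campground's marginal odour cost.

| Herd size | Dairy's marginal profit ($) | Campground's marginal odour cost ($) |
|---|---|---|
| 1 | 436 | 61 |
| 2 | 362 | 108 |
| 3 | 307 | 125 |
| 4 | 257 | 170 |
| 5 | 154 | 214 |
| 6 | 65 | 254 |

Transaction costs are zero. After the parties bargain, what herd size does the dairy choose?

Bargaining reaches the level where marginal profit last exceeds marginal odour cost.
That holds through level 4 (257 ≥ 170) but not at 5 (154 < 214).

4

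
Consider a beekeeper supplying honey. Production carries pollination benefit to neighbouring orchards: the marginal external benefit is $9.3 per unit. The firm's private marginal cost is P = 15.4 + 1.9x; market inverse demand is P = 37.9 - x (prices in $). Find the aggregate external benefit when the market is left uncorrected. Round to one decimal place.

$72.2

Market equilibrium (private): 15.4 + 1.9x = 37.9 - x → x_m = 7.7586.
Total external benefit = MEB × x_m = 9.3 × 7.7586 = 72.1550.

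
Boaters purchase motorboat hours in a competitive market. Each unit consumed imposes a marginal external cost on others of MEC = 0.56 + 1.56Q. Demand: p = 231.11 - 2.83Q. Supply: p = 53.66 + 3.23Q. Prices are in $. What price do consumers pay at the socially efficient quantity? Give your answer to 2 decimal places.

P = $165.41

Social marginal benefit = demand − MEC = 230.55 - 4.39Q.
Set SMB = MC: 230.55 - 4.39Q = 53.66 + 3.23Q → Q* = 23.2139.
Consumer price on the demand curve at Q*: 231.11 − 2.83×23.2139 = 165.4147.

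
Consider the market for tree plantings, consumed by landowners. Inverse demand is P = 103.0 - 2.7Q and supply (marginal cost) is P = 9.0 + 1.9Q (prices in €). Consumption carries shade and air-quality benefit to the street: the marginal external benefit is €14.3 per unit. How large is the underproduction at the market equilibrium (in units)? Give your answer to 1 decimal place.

3.1 units

Market equilibrium (private): 9.0 + 1.9Q = 103.0 - 2.7Q → Q_m = 20.4348.
Social marginal benefit = demand + MEB = 117.3 - 2.7Q.
Set SMB = MC: 117.3 - 2.7Q = 9.0 + 1.9Q → Q* = 23.5435.
Gap = |20.4348 − 23.5435| = 3.1087.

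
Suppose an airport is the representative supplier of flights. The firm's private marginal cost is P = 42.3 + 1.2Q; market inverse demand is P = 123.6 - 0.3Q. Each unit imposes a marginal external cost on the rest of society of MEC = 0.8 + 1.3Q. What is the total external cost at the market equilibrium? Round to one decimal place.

Market equilibrium (private): 42.3 + 1.2Q = 123.6 - 0.3Q → Q_m = 54.2000.
Total external cost = ∫₀^{Q_m} (0.8 + 1.3Q) dQ = 0.8×54.2000 + ½×1.3×54.2000² = 1952.8260.

1952.8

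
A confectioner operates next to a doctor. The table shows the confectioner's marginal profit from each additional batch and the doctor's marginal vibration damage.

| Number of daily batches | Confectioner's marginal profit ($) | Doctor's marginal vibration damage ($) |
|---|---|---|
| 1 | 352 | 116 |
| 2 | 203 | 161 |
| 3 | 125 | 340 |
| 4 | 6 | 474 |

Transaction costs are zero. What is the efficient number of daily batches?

Bargaining reaches the level where marginal profit last exceeds marginal vibration damage.
That holds through level 2 (203 ≥ 161) but not at 3 (125 < 340).

2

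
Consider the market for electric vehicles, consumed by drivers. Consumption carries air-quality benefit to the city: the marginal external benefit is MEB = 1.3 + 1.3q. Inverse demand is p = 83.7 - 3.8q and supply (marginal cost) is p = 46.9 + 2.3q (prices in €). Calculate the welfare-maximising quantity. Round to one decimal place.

q* = 7.9

Social marginal benefit = demand + MEB = 85.0 - 2.5q.
Set SMB = MC: 85.0 - 2.5q = 46.9 + 2.3q → q* = 7.9375.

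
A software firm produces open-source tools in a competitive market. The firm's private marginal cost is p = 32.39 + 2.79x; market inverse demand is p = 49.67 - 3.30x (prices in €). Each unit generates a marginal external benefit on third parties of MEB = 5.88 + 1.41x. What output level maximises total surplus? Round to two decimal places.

Social marginal cost = private MC − MEB = 26.51 + 1.38x.
Set SMC = demand: 26.51 + 1.38x = 49.67 - 3.30x → x* = 4.9487.

x* = 4.95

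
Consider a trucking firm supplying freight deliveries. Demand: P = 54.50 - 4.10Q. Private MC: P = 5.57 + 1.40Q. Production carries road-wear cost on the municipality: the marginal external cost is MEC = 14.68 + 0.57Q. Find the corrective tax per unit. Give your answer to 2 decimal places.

tax = 17.90 per unit

Social marginal cost = private MC + MEC = 20.25 + 1.97Q.
Set SMC = demand: 20.25 + 1.97Q = 54.50 - 4.10Q → Q* = 5.6425.
The Pigouvian tax equals MEC at Q*: 14.68 + 0.57×5.6425 = 17.8962.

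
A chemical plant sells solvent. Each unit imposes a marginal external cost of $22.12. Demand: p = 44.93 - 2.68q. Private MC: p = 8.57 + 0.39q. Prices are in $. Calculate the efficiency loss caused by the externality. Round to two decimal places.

Market equilibrium (private): 8.57 + 0.39q = 44.93 - 2.68q → q_m = 11.8436.
Social marginal cost = private MC + MEC = 30.69 + 0.39q.
Set SMC = demand: 30.69 + 0.39q = 44.93 - 2.68q → q* = 4.6384.
Height of the DWL triangle at q_m is SMC(q_m) − demand(q_m) = MEC(q_m) = 22.1200.
DWL = ½ × 7.2052 × 22.1200 = 79.6895.

DWL = $79.69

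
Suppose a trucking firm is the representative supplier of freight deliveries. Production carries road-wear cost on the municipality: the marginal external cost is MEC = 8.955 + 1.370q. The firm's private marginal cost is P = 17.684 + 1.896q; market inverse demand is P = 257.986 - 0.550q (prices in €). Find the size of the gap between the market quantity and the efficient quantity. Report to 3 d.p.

37.617 units

Market equilibrium (private): 17.684 + 1.896q = 257.986 - 0.550q → q_m = 98.2428.
Social marginal cost = private MC + MEC = 26.639 + 3.266q.
Set SMC = demand: 26.639 + 3.266q = 257.986 - 0.550q → q* = 60.6255.
Gap = |98.2428 − 60.6255| = 37.6173.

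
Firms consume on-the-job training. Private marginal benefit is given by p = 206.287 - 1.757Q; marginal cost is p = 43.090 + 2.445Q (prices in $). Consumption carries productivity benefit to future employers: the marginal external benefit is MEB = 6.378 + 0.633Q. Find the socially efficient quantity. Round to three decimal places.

Social marginal benefit = demand + MEB = 212.665 - 1.124Q.
Set SMB = MC: 212.665 - 1.124Q = 43.090 + 2.445Q → Q* = 47.5133.

Q* = 47.513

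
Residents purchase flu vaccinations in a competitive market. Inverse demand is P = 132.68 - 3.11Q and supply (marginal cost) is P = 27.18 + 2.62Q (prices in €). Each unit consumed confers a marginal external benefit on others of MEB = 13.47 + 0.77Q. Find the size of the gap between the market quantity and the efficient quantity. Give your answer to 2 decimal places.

Market equilibrium (private): 27.18 + 2.62Q = 132.68 - 3.11Q → Q_m = 18.4119.
Social marginal benefit = demand + MEB = 146.15 - 2.34Q.
Set SMB = MC: 146.15 - 2.34Q = 27.18 + 2.62Q → Q* = 23.9859.
Gap = |18.4119 − 23.9859| = 5.5740.

5.57 units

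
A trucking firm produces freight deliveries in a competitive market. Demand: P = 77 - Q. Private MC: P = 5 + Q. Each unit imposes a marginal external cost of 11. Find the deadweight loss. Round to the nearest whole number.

DWL = 30

Market equilibrium (private): 5 + Q = 77 - Q → Q_m = 36.0000.
Social marginal cost = private MC + MEC = 16 + Q.
Set SMC = demand: 16 + Q = 77 - Q → Q* = 30.5000.
The welfare-loss triangle has base |Q_m − Q*| and height MEC(Q_m) (the vertical gap between SMC and demand is zero at Q* and MEC at Q_m).
DWL = ½ × 5.5000 × 11.0000 = 30.2500.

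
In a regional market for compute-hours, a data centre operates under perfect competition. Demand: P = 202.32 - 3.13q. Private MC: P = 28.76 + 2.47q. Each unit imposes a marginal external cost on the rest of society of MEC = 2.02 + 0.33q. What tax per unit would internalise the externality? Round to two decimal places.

tax = 11.57 per unit

Social marginal cost = private MC + MEC = 30.78 + 2.80q.
Set SMC = demand: 30.78 + 2.80q = 202.32 - 3.13q → q* = 28.9275.
The Pigouvian tax equals MEC at q*: 2.02 + 0.33×28.9275 = 11.5661.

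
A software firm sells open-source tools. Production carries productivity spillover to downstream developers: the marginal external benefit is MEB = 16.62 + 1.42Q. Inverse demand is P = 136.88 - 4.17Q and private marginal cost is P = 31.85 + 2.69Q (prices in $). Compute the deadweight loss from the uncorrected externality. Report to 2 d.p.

Market equilibrium (private): 31.85 + 2.69Q = 136.88 - 4.17Q → Q_m = 15.3105.
Social marginal cost = private MC − MEB = 15.23 + 1.27Q.
Set SMC = demand: 15.23 + 1.27Q = 136.88 - 4.17Q → Q* = 22.3621.
The welfare-loss triangle has base |Q_m − Q*| and height MEB(Q_m) (the vertical gap between SMC and demand is zero at Q* and MEB at Q_m).
DWL = ½ × 7.0516 × 38.3609 = 135.2529.

DWL = $135.25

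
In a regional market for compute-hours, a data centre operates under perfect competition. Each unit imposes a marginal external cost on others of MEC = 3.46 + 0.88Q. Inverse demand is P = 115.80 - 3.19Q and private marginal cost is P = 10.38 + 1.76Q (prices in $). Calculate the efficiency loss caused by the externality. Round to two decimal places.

Market equilibrium (private): 10.38 + 1.76Q = 115.80 - 3.19Q → Q_m = 21.2970.
Social marginal cost = private MC + MEC = 13.84 + 2.64Q.
Set SMC = demand: 13.84 + 2.64Q = 115.80 - 3.19Q → Q* = 17.4889.
Height of the DWL triangle at Q_m is SMC(Q_m) − demand(Q_m) = MEC(Q_m) = 22.2013.
DWL = ½ × 3.8081 × 22.2013 = 42.2724.

DWL = $42.27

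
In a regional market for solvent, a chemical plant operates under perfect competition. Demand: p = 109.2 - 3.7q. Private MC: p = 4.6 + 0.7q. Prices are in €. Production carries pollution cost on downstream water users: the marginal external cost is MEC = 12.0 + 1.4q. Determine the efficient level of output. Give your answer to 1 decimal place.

q* = 16.0

Social marginal cost = private MC + MEC = 16.6 + 2.1q.
Set SMC = demand: 16.6 + 2.1q = 109.2 - 3.7q → q* = 15.9655.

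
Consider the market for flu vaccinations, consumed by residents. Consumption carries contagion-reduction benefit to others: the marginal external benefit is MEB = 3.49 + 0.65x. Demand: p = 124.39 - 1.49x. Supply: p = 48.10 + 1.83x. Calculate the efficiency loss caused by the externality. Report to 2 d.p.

Market equilibrium (private): 48.10 + 1.83x = 124.39 - 1.49x → x_m = 22.9789.
Social marginal benefit = demand + MEB = 127.88 - 0.84x.
Set SMB = MC: 127.88 - 0.84x = 48.10 + 1.83x → x* = 29.8801.
The loss is the area between SMB and MC from x* to x_m; with linear curves that's a triangle of height MEB(x_m).
DWL = ½ × 6.9012 × 18.4263 = 63.5818.

DWL = 63.58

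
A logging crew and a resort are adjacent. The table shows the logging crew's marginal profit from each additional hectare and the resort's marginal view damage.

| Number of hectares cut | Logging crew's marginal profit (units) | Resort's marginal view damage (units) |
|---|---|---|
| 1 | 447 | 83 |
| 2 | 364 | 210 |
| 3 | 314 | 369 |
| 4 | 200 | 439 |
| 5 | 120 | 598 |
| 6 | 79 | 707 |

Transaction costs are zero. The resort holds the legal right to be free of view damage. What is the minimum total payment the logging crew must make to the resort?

293

Efficient level: marginal profit ≥ marginal view damage through level 2, so k* = 2.
With the resort holding the right, the logging crew must at least compensate total damage at k*: 83 + 210 = 293.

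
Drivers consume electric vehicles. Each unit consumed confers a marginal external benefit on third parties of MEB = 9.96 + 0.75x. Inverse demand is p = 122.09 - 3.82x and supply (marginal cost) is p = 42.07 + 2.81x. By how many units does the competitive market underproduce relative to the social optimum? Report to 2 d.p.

Market equilibrium (private): 42.07 + 2.81x = 122.09 - 3.82x → x_m = 12.0694.
Social marginal benefit = demand + MEB = 132.05 - 3.07x.
Set SMB = MC: 132.05 - 3.07x = 42.07 + 2.81x → x* = 15.3027.
Gap = |12.0694 − 15.3027| = 3.2333.

3.23 units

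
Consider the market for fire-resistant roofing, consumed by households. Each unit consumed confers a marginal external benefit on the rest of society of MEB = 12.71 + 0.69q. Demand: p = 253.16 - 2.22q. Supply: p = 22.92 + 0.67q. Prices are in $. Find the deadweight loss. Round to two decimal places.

DWL = $1041.07

Market equilibrium (private): 22.92 + 0.67q = 253.16 - 2.22q → q_m = 79.6678.
Social marginal benefit = demand + MEB = 265.87 - 1.53q.
Set SMB = MC: 265.87 - 1.53q = 22.92 + 0.67q → q* = 110.4318.
The welfare-loss triangle has base |q_m − q*| and height MEB(q_m) (the vertical gap between SMB and MC is zero at q* and MEB at q_m).
DWL = ½ × 30.7640 × 67.6808 = 1041.0661.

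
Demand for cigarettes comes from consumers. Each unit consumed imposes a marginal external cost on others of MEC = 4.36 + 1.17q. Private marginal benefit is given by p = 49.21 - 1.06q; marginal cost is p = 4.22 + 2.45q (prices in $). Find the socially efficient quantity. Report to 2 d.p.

q* = 8.68

Social marginal benefit = demand − MEC = 44.85 - 2.23q.
Set SMB = MC: 44.85 - 2.23q = 4.22 + 2.45q → q* = 8.6816.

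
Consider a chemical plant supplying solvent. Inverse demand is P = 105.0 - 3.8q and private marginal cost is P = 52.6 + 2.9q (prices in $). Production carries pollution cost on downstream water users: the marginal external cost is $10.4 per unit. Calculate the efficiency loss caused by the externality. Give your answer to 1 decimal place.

DWL = $8.1

Market equilibrium (private): 52.6 + 2.9q = 105.0 - 3.8q → q_m = 7.8209.
Social marginal cost = private MC + MEC = 63.0 + 2.9q.
Set SMC = demand: 63.0 + 2.9q = 105.0 - 3.8q → q* = 6.2687.
The welfare-loss triangle has base |q_m − q*| and height MEC(q_m) (the vertical gap between SMC and demand is zero at q* and MEC at q_m).
DWL = ½ × 1.5522 × 10.4000 = 8.0714.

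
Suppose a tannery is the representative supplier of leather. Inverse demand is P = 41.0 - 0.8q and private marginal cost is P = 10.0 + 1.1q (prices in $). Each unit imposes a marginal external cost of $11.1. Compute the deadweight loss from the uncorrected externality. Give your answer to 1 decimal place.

Market equilibrium (private): 10.0 + 1.1q = 41.0 - 0.8q → q_m = 16.3158.
Social marginal cost = private MC + MEC = 21.1 + 1.1q.
Set SMC = demand: 21.1 + 1.1q = 41.0 - 0.8q → q* = 10.4737.
Between q* and q_m the wedge SMC − demand runs linearly from 0 to MEC(q_m), so the loss is a triangle.
DWL = ½ × 5.8421 × 11.1000 = 32.4237.

DWL = $32.4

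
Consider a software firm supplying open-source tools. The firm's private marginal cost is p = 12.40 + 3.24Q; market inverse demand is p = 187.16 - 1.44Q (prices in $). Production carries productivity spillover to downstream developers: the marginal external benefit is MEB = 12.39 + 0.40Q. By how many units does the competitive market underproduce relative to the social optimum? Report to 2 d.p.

6.38 units

Market equilibrium (private): 12.40 + 3.24Q = 187.16 - 1.44Q → Q_m = 37.3419.
Social marginal cost = private MC − MEB = 0.01 + 2.84Q.
Set SMC = demand: 0.01 + 2.84Q = 187.16 - 1.44Q → Q* = 43.7266.
Gap = |37.3419 − 43.7266| = 6.3847.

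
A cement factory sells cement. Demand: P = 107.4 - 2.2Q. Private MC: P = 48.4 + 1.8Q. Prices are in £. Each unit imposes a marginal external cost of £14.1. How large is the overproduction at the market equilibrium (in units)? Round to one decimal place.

Market equilibrium (private): 48.4 + 1.8Q = 107.4 - 2.2Q → Q_m = 14.7500.
Social marginal cost = private MC + MEC = 62.5 + 1.8Q.
Set SMC = demand: 62.5 + 1.8Q = 107.4 - 2.2Q → Q* = 11.2250.
Gap = |14.7500 − 11.2250| = 3.5250.

3.5 units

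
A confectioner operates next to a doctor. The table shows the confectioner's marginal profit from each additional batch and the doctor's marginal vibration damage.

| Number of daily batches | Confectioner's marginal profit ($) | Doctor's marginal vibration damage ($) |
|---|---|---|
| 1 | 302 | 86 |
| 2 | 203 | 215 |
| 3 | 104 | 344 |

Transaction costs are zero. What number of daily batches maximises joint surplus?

1

Bargaining reaches the level where marginal profit last exceeds marginal vibration damage.
That holds through level 1 (302 ≥ 86) but not at 2 (203 < 215).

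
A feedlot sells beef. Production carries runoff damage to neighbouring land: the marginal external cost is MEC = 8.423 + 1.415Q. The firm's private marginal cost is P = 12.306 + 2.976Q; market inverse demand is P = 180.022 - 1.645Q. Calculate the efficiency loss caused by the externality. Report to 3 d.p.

DWL = 296.022

Market equilibrium (private): 12.306 + 2.976Q = 180.022 - 1.645Q → Q_m = 36.2943.
Social marginal cost = private MC + MEC = 20.729 + 4.391Q.
Set SMC = demand: 20.729 + 4.391Q = 180.022 - 1.645Q → Q* = 26.3905.
Height of the DWL triangle at Q_m is SMC(Q_m) − demand(Q_m) = MEC(Q_m) = 59.7794.
DWL = ½ × 9.9038 × 59.7794 = 296.0216.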